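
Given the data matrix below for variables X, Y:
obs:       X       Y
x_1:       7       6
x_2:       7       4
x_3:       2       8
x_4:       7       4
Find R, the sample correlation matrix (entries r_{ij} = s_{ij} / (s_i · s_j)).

Step 1 — column means:
  mean(X) = (7 + 7 + 2 + 7) / 4 = 23/4 = 5.75
  mean(Y) = (6 + 4 + 8 + 4) / 4 = 22/4 = 5.5

Step 2 — sample variances and covariances s[i,j] = (1/(n-1)) · Σ_k (x_{k,i} - mean_i) · (x_{k,j} - mean_j), with n-1 = 3:
  s[X,X] = ((1.25)·(1.25) + (1.25)·(1.25) + (-3.75)·(-3.75) + (1.25)·(1.25)) / 3 = 18.75/3 = 6.25
  s[X,Y] = ((1.25)·(0.5) + (1.25)·(-1.5) + (-3.75)·(2.5) + (1.25)·(-1.5)) / 3 = -12.5/3 = -4.1667
  s[Y,Y] = ((0.5)·(0.5) + (-1.5)·(-1.5) + (2.5)·(2.5) + (-1.5)·(-1.5)) / 3 = 11/3 = 3.6667
  Sample standard deviations s_i = √(s[i,i]):
  s(X) = √(6.25) = 2.5
  s(Y) = √(3.6667) = 1.9149

Step 3 — r_{ij} = s_{ij} / (s_i · s_j):
  r[X,X] = 1 (diagonal).
  r[X,Y] = -4.1667 / (2.5 · 1.9149) = -4.1667 / 4.7871 = -0.8704
  r[Y,Y] = 1 (diagonal).

R is symmetric with unit diagonal. Assembling:

R = [[1, -0.8704],
 [-0.8704, 1]]


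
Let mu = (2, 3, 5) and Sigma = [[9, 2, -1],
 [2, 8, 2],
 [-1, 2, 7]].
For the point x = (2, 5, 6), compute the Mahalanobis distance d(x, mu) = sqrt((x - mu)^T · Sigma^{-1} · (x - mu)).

Step 1 — centre the observation: (x - mu) = (0, 2, 1).

Step 2 — invert Sigma (cofactor / det for 3×3, or solve directly):
  Sigma^{-1} = [[0.1226, -0.0377, 0.0283],
 [-0.0377, 0.1462, -0.0472],
 [0.0283, -0.0472, 0.1604]].

Step 3 — form the quadratic (x - mu)^T · Sigma^{-1} · (x - mu):
  Sigma^{-1} · (x - mu) = (-0.0472, 0.2453, 0.066).
  (x - mu)^T · [Sigma^{-1} · (x - mu)] = (0)·(-0.0472) + (2)·(0.2453) + (1)·(0.066) = 0.5566.

Step 4 — take square root: d = √(0.5566) ≈ 0.7461.

d(x, mu) = √(0.5566) ≈ 0.7461


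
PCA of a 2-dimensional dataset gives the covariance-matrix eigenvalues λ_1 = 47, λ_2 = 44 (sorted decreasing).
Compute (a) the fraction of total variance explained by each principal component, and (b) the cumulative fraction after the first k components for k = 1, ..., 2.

Step 1 — total variance = trace(Sigma) = Σ λ_i = 47 + 44 = 91.

Step 2 — fraction explained by component i = λ_i / Σ λ:
  PC1: 47/91 = 0.5165
  PC2: 44/91 = 0.4835

Step 3 — cumulative fraction after k components = (λ_1 + ... + λ_k) / Σ λ:
  k = 1: 47/91 = 0.5165
  k = 2: (47 + 44)/91 = 91/91 = 1

Summary (fraction, with percent):

explained: PC1 0.5165 (51.65%), PC2 0.4835 (48.35%);  cumulative: 0.5165, 1


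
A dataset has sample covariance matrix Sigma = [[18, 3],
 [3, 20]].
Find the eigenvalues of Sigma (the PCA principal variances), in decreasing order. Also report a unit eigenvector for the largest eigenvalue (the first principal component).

Step 1 — characteristic polynomial of 2×2 Sigma:
  det(Sigma - λI) = λ² - trace · λ + det = 0.
  trace = 18 + 20 = 38, det = 18·20 - (3)² = 351.
Step 2 — discriminant:
  Δ = trace² - 4·det = 1444 - 1404 = 40.
Step 3 — eigenvalues:
  λ = (trace ± √Δ)/2 = (38 ± 6.3246)/2,
  λ_1 = 22.1623,  λ_2 = 15.8377.

Step 4 — unit eigenvector for λ_1: solve (Sigma - λ_1 I)v = 0. First row:
  (18 - 22.1623)·v_x + (3)·v_y = 0, i.e. (-4.1623)·v_x + (3)·v_y = 0,
  so v ∝ (b, λ_1 - a) = (3, 4.1623) = u.
  ||u|| = √((3)² + (4.1623)²) = √(26.3246) ≈ 5.1307,
  v_1 = u/||u|| ≈ (0.5847, 0.8112) (||v_1|| = 1).

λ_1 = 22.1623,  λ_2 = 15.8377;  v_1 ≈ (0.5847, 0.8112)


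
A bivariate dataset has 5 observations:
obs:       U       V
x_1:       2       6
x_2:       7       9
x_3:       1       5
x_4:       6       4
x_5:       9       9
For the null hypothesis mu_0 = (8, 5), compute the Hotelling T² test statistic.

Step 1 — sample mean vector:
  mean(U) = (2 + 7 + 1 + 6 + 9) / 5 = 25/5 = 5
  mean(V) = (6 + 9 + 5 + 4 + 9) / 5 = 33/5 = 6.6
  x̄ = (5, 6.6),  deviation x̄ - mu_0 = (5, 6.6) - (8, 5) = (-3, 1.6).

Step 2 — sample covariance matrix, S[i,j] = (1/(n-1)) · Σ_k (x_{k,i} - mean_i) · (x_{k,j} - mean_j), divisor n-1 = 4:
  S[U,U] = ((-3)·(-3) + (2)·(2) + (-4)·(-4) + (1)·(1) + (4)·(4)) / 4 = 46/4 = 11.5
  S[U,V] = ((-3)·(-0.6) + (2)·(2.4) + (-4)·(-1.6) + (1)·(-2.6) + (4)·(2.4)) / 4 = 20/4 = 5
  S[V,V] = ((-0.6)·(-0.6) + (2.4)·(2.4) + (-1.6)·(-1.6) + (-2.6)·(-2.6) + (2.4)·(2.4)) / 4 = 21.2/4 = 5.3
  S = [[11.5, 5],
 [5, 5.3]].

Step 3 — invert S. det(S) = 11.5·5.3 - (5)² = 35.95.
  S^{-1} = (1/det) · [[d, -b], [-b, a]] = [[0.1474, -0.1391],
 [-0.1391, 0.3199]].

Step 4 — quadratic form (x̄ - mu_0)^T · S^{-1} · (x̄ - mu_0):
  S^{-1} · (x̄ - mu_0) = (-0.6648, 0.9291),
  (x̄ - mu_0)^T · [...] = (-3)·(-0.6648) + (1.6)·(0.9291) = 3.4809.

Step 5 — scale by n: T² = 5 · 3.4809 = 17.4047.

T² ≈ 17.4047


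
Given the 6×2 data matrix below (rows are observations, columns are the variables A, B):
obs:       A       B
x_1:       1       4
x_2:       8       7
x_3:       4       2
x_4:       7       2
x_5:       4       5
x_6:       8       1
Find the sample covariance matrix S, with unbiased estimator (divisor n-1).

Step 1 — column means:
  mean(A) = (1 + 8 + 4 + 7 + 4 + 8) / 6 = 32/6 = 5.3333
  mean(B) = (4 + 7 + 2 + 2 + 5 + 1) / 6 = 21/6 = 3.5

Step 2 — sample covariance S[i,j] = (1/(n-1)) · Σ_k (x_{k,i} - mean_i) · (x_{k,j} - mean_j), with n-1 = 5.
  S[A,A] = ((-4.3333)·(-4.3333) + (2.6667)·(2.6667) + (-1.3333)·(-1.3333) + (1.6667)·(1.6667) + (-1.3333)·(-1.3333) + (2.6667)·(2.6667)) / 5 = 39.3333/5 = 7.8667
  S[A,B] = ((-4.3333)·(0.5) + (2.6667)·(3.5) + (-1.3333)·(-1.5) + (1.6667)·(-1.5) + (-1.3333)·(1.5) + (2.6667)·(-2.5)) / 5 = -2/5 = -0.4
  S[B,B] = ((0.5)·(0.5) + (3.5)·(3.5) + (-1.5)·(-1.5) + (-1.5)·(-1.5) + (1.5)·(1.5) + (-2.5)·(-2.5)) / 5 = 25.5/5 = 5.1

S is symmetric (S[j,i] = S[i,j]). Assembling:

S = [[7.8667, -0.4],
 [-0.4, 5.1]]


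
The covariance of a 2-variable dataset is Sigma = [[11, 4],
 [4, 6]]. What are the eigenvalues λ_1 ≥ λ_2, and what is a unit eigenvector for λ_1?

Step 1 — characteristic polynomial of 2×2 Sigma:
  det(Sigma - λI) = λ² - trace · λ + det = 0.
  trace = 11 + 6 = 17, det = 11·6 - (4)² = 50.
Step 2 — discriminant:
  Δ = trace² - 4·det = 289 - 200 = 89.
Step 3 — eigenvalues:
  λ = (trace ± √Δ)/2 = (17 ± 9.434)/2,
  λ_1 = 13.217,  λ_2 = 3.783.

Step 4 — unit eigenvector for λ_1: solve (Sigma - λ_1 I)v = 0. First row:
  (11 - 13.217)·v_x + (4)·v_y = 0, i.e. (-2.217)·v_x + (4)·v_y = 0,
  so v ∝ (b, λ_1 - a) = (4, 2.217) = u.
  ||u|| = √((4)² + (2.217)²) = √(20.915) ≈ 4.5733,
  v_1 = u/||u|| ≈ (0.8746, 0.4848) (||v_1|| = 1).

λ_1 = 13.217,  λ_2 = 3.783;  v_1 ≈ (0.8746, 0.4848)


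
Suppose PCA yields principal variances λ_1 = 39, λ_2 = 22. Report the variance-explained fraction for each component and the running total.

Step 1 — total variance = trace(Sigma) = Σ λ_i = 39 + 22 = 61.

Step 2 — fraction explained by component i = λ_i / Σ λ:
  PC1: 39/61 = 0.6393
  PC2: 22/61 = 0.3607

Step 3 — cumulative fraction after k components = (λ_1 + ... + λ_k) / Σ λ:
  k = 1: 39/61 = 0.6393
  k = 2: (39 + 22)/61 = 61/61 = 1

Summary (fraction, with percent):

explained: PC1 0.6393 (63.93%), PC2 0.3607 (36.07%);  cumulative: 0.6393, 1


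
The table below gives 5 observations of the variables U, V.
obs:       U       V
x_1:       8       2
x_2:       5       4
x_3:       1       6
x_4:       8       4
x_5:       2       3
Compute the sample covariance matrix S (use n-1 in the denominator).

Step 1 — column means:
  mean(U) = (8 + 5 + 1 + 8 + 2) / 5 = 24/5 = 4.8
  mean(V) = (2 + 4 + 6 + 4 + 3) / 5 = 19/5 = 3.8

Step 2 — sample covariance S[i,j] = (1/(n-1)) · Σ_k (x_{k,i} - mean_i) · (x_{k,j} - mean_j), with n-1 = 4.
  S[U,U] = ((3.2)·(3.2) + (0.2)·(0.2) + (-3.8)·(-3.8) + (3.2)·(3.2) + (-2.8)·(-2.8)) / 4 = 42.8/4 = 10.7
  S[U,V] = ((3.2)·(-1.8) + (0.2)·(0.2) + (-3.8)·(2.2) + (3.2)·(0.2) + (-2.8)·(-0.8)) / 4 = -11.2/4 = -2.8
  S[V,V] = ((-1.8)·(-1.8) + (0.2)·(0.2) + (2.2)·(2.2) + (0.2)·(0.2) + (-0.8)·(-0.8)) / 4 = 8.8/4 = 2.2

S is symmetric (S[j,i] = S[i,j]). Assembling:

S = [[10.7, -2.8],
 [-2.8, 2.2]]


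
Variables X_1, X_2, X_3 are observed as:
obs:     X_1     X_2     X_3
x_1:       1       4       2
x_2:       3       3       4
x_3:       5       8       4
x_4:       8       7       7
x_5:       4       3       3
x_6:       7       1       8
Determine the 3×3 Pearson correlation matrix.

Step 1 — column means:
  mean(X_1) = (1 + 3 + 5 + 8 + 4 + 7) / 6 = 28/6 = 4.6667
  mean(X_2) = (4 + 3 + 8 + 7 + 3 + 1) / 6 = 26/6 = 4.3333
  mean(X_3) = (2 + 4 + 4 + 7 + 3 + 8) / 6 = 28/6 = 4.6667

Step 2 — sample variances and covariances s[i,j] = (1/(n-1)) · Σ_k (x_{k,i} - mean_i) · (x_{k,j} - mean_j), with n-1 = 5:
  s[X_1,X_1] = ((-3.6667)·(-3.6667) + (-1.6667)·(-1.6667) + (0.3333)·(0.3333) + (3.3333)·(3.3333) + (-0.6667)·(-0.6667) + (2.3333)·(2.3333)) / 5 = 33.3333/5 = 6.6667
  s[X_1,X_2] = ((-3.6667)·(-0.3333) + (-1.6667)·(-1.3333) + (0.3333)·(3.6667) + (3.3333)·(2.6667) + (-0.6667)·(-1.3333) + (2.3333)·(-3.3333)) / 5 = 6.6667/5 = 1.3333
  s[X_1,X_3] = ((-3.6667)·(-2.6667) + (-1.6667)·(-0.6667) + (0.3333)·(-0.6667) + (3.3333)·(2.3333) + (-0.6667)·(-1.6667) + (2.3333)·(3.3333)) / 5 = 27.3333/5 = 5.4667
  s[X_2,X_2] = ((-0.3333)·(-0.3333) + (-1.3333)·(-1.3333) + (3.6667)·(3.6667) + (2.6667)·(2.6667) + (-1.3333)·(-1.3333) + (-3.3333)·(-3.3333)) / 5 = 35.3333/5 = 7.0667
  s[X_2,X_3] = ((-0.3333)·(-2.6667) + (-1.3333)·(-0.6667) + (3.6667)·(-0.6667) + (2.6667)·(2.3333) + (-1.3333)·(-1.6667) + (-3.3333)·(3.3333)) / 5 = -3.3333/5 = -0.6667
  s[X_3,X_3] = ((-2.6667)·(-2.6667) + (-0.6667)·(-0.6667) + (-0.6667)·(-0.6667) + (2.3333)·(2.3333) + (-1.6667)·(-1.6667) + (3.3333)·(3.3333)) / 5 = 27.3333/5 = 5.4667
  Sample standard deviations s_i = √(s[i,i]):
  s(X_1) = √(6.6667) = 2.582
  s(X_2) = √(7.0667) = 2.6583
  s(X_3) = √(5.4667) = 2.3381

Step 3 — r_{ij} = s_{ij} / (s_i · s_j):
  r[X_1,X_1] = 1 (diagonal).
  r[X_1,X_2] = 1.3333 / (2.582 · 2.6583) = 1.3333 / 6.8638 = 0.1943
  r[X_1,X_3] = 5.4667 / (2.582 · 2.3381) = 5.4667 / 6.0369 = 0.9055
  r[X_2,X_2] = 1 (diagonal).
  r[X_2,X_3] = -0.6667 / (2.6583 · 2.3381) = -0.6667 / 6.2154 = -0.1073
  r[X_3,X_3] = 1 (diagonal).

R is symmetric with unit diagonal. Assembling:

R = [[1, 0.1943, 0.9055],
 [0.1943, 1, -0.1073],
 [0.9055, -0.1073, 1]]


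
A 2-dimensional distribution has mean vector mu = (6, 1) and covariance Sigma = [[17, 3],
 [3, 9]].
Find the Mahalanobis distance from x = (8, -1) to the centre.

Step 1 — centre the observation: (x - mu) = (2, -2).

Step 2 — invert Sigma. det(Sigma) = 17·9 - (3)² = 144.
  Sigma^{-1} = (1/det) · [[d, -b], [-b, a]] = [[0.0625, -0.0208],
 [-0.0208, 0.1181]].

Step 3 — form the quadratic (x - mu)^T · Sigma^{-1} · (x - mu):
  Sigma^{-1} · (x - mu) = (0.1667, -0.2778).
  (x - mu)^T · [Sigma^{-1} · (x - mu)] = (2)·(0.1667) + (-2)·(-0.2778) = 0.8889.

Step 4 — take square root: d = √(0.8889) ≈ 0.9428.

d(x, mu) = √(0.8889) ≈ 0.9428


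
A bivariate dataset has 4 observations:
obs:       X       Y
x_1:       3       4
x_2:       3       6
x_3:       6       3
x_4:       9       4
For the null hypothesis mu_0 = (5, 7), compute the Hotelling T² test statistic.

Step 1 — sample mean vector:
  mean(X) = (3 + 3 + 6 + 9) / 4 = 21/4 = 5.25
  mean(Y) = (4 + 6 + 3 + 4) / 4 = 17/4 = 4.25
  x̄ = (5.25, 4.25),  deviation x̄ - mu_0 = (5.25, 4.25) - (5, 7) = (0.25, -2.75).

Step 2 — sample covariance matrix, S[i,j] = (1/(n-1)) · Σ_k (x_{k,i} - mean_i) · (x_{k,j} - mean_j), divisor n-1 = 3:
  S[X,X] = ((-2.25)·(-2.25) + (-2.25)·(-2.25) + (0.75)·(0.75) + (3.75)·(3.75)) / 3 = 24.75/3 = 8.25
  S[X,Y] = ((-2.25)·(-0.25) + (-2.25)·(1.75) + (0.75)·(-1.25) + (3.75)·(-0.25)) / 3 = -5.25/3 = -1.75
  S[Y,Y] = ((-0.25)·(-0.25) + (1.75)·(1.75) + (-1.25)·(-1.25) + (-0.25)·(-0.25)) / 3 = 4.75/3 = 1.5833
  S = [[8.25, -1.75],
 [-1.75, 1.5833]].

Step 3 — invert S. det(S) = 8.25·1.5833 - (-1.75)² = 10.
  S^{-1} = (1/det) · [[d, -b], [-b, a]] = [[0.1583, 0.175],
 [0.175, 0.825]].

Step 4 — quadratic form (x̄ - mu_0)^T · S^{-1} · (x̄ - mu_0):
  S^{-1} · (x̄ - mu_0) = (-0.4417, -2.225),
  (x̄ - mu_0)^T · [...] = (0.25)·(-0.4417) + (-2.75)·(-2.225) = 6.0083.

Step 5 — scale by n: T² = 4 · 6.0083 = 24.0333.

T² ≈ 24.0333


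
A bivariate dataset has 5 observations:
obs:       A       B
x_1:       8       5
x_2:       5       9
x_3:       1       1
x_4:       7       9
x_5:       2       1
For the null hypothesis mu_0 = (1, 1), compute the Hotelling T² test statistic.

Step 1 — sample mean vector:
  mean(A) = (8 + 5 + 1 + 7 + 2) / 5 = 23/5 = 4.6
  mean(B) = (5 + 9 + 1 + 9 + 1) / 5 = 25/5 = 5
  x̄ = (4.6, 5),  deviation x̄ - mu_0 = (4.6, 5) - (1, 1) = (3.6, 4).

Step 2 — sample covariance matrix, S[i,j] = (1/(n-1)) · Σ_k (x_{k,i} - mean_i) · (x_{k,j} - mean_j), divisor n-1 = 4:
  S[A,A] = ((3.4)·(3.4) + (0.4)·(0.4) + (-3.6)·(-3.6) + (2.4)·(2.4) + (-2.6)·(-2.6)) / 4 = 37.2/4 = 9.3
  S[A,B] = ((3.4)·(0) + (0.4)·(4) + (-3.6)·(-4) + (2.4)·(4) + (-2.6)·(-4)) / 4 = 36/4 = 9
  S[B,B] = ((0)·(0) + (4)·(4) + (-4)·(-4) + (4)·(4) + (-4)·(-4)) / 4 = 64/4 = 16
  S = [[9.3, 9],
 [9, 16]].

Step 3 — invert S. det(S) = 9.3·16 - (9)² = 67.8.
  S^{-1} = (1/det) · [[d, -b], [-b, a]] = [[0.236, -0.1327],
 [-0.1327, 0.1372]].

Step 4 — quadratic form (x̄ - mu_0)^T · S^{-1} · (x̄ - mu_0):
  S^{-1} · (x̄ - mu_0) = (0.3186, 0.0708),
  (x̄ - mu_0)^T · [...] = (3.6)·(0.3186) + (4)·(0.0708) = 1.4301.

Step 5 — scale by n: T² = 5 · 1.4301 = 7.1504.

T² ≈ 7.1504


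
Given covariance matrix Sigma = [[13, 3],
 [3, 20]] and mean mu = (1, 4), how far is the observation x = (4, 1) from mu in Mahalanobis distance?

Step 1 — centre the observation: (x - mu) = (3, -3).

Step 2 — invert Sigma. det(Sigma) = 13·20 - (3)² = 251.
  Sigma^{-1} = (1/det) · [[d, -b], [-b, a]] = [[0.0797, -0.012],
 [-0.012, 0.0518]].

Step 3 — form the quadratic (x - mu)^T · Sigma^{-1} · (x - mu):
  Sigma^{-1} · (x - mu) = (0.2749, -0.1912).
  (x - mu)^T · [Sigma^{-1} · (x - mu)] = (3)·(0.2749) + (-3)·(-0.1912) = 1.3984.

Step 4 — take square root: d = √(1.3984) ≈ 1.1825.

d(x, mu) = √(1.3984) ≈ 1.1825


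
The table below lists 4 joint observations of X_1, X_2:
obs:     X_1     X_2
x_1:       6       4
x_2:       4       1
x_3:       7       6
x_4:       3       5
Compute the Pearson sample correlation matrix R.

Step 1 — column means:
  mean(X_1) = (6 + 4 + 7 + 3) / 4 = 20/4 = 5
  mean(X_2) = (4 + 1 + 6 + 5) / 4 = 16/4 = 4

Step 2 — sample variances and covariances s[i,j] = (1/(n-1)) · Σ_k (x_{k,i} - mean_i) · (x_{k,j} - mean_j), with n-1 = 3:
  s[X_1,X_1] = ((1)·(1) + (-1)·(-1) + (2)·(2) + (-2)·(-2)) / 3 = 10/3 = 3.3333
  s[X_1,X_2] = ((1)·(0) + (-1)·(-3) + (2)·(2) + (-2)·(1)) / 3 = 5/3 = 1.6667
  s[X_2,X_2] = ((0)·(0) + (-3)·(-3) + (2)·(2) + (1)·(1)) / 3 = 14/3 = 4.6667
  Sample standard deviations s_i = √(s[i,i]):
  s(X_1) = √(3.3333) = 1.8257
  s(X_2) = √(4.6667) = 2.1602

Step 3 — r_{ij} = s_{ij} / (s_i · s_j):
  r[X_1,X_1] = 1 (diagonal).
  r[X_1,X_2] = 1.6667 / (1.8257 · 2.1602) = 1.6667 / 3.9441 = 0.4226
  r[X_2,X_2] = 1 (diagonal).

R is symmetric with unit diagonal. Assembling:

R = [[1, 0.4226],
 [0.4226, 1]]


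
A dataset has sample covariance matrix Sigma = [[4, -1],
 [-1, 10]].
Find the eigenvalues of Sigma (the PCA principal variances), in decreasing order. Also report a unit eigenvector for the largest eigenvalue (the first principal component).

Step 1 — characteristic polynomial of 2×2 Sigma:
  det(Sigma - λI) = λ² - trace · λ + det = 0.
  trace = 4 + 10 = 14, det = 4·10 - (-1)² = 39.
Step 2 — discriminant:
  Δ = trace² - 4·det = 196 - 156 = 40.
Step 3 — eigenvalues:
  λ = (trace ± √Δ)/2 = (14 ± 6.3246)/2,
  λ_1 = 10.1623,  λ_2 = 3.8377.

Step 4 — unit eigenvector for λ_1: solve (Sigma - λ_1 I)v = 0. First row:
  (4 - 10.1623)·v_x + (-1)·v_y = 0, i.e. (-6.1623)·v_x + (-1)·v_y = 0,
  so v ∝ (b, λ_1 - a) = (-1, 6.1623); multiply by -1 so the first entry is positive: u = (1, -6.1623).
  ||u|| = √((1)² + (-6.1623)²) = √(38.9737) ≈ 6.2429,
  v_1 = u/||u|| ≈ (0.1602, -0.9871) (||v_1|| = 1).

λ_1 = 10.1623,  λ_2 = 3.8377;  v_1 ≈ (0.1602, -0.9871)


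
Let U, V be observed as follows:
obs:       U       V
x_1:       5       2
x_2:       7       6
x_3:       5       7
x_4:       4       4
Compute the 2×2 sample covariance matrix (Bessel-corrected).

Step 1 — column means:
  mean(U) = (5 + 7 + 5 + 4) / 4 = 21/4 = 5.25
  mean(V) = (2 + 6 + 7 + 4) / 4 = 19/4 = 4.75

Step 2 — sample covariance S[i,j] = (1/(n-1)) · Σ_k (x_{k,i} - mean_i) · (x_{k,j} - mean_j), with n-1 = 3.
  S[U,U] = ((-0.25)·(-0.25) + (1.75)·(1.75) + (-0.25)·(-0.25) + (-1.25)·(-1.25)) / 3 = 4.75/3 = 1.5833
  S[U,V] = ((-0.25)·(-2.75) + (1.75)·(1.25) + (-0.25)·(2.25) + (-1.25)·(-0.75)) / 3 = 3.25/3 = 1.0833
  S[V,V] = ((-2.75)·(-2.75) + (1.25)·(1.25) + (2.25)·(2.25) + (-0.75)·(-0.75)) / 3 = 14.75/3 = 4.9167

S is symmetric (S[j,i] = S[i,j]). Assembling:

S = [[1.5833, 1.0833],
 [1.0833, 4.9167]]


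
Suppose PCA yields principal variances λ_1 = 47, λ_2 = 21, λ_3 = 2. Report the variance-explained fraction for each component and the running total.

Step 1 — total variance = trace(Sigma) = Σ λ_i = 47 + 21 + 2 = 70.

Step 2 — fraction explained by component i = λ_i / Σ λ:
  PC1: 47/70 = 0.6714
  PC2: 21/70 = 0.3
  PC3: 2/70 = 0.0286

Step 3 — cumulative fraction after k components = (λ_1 + ... + λ_k) / Σ λ:
  k = 1: 47/70 = 0.6714
  k = 2: (47 + 21)/70 = 68/70 = 0.9714
  k = 3: (47 + 21 + 2)/70 = 70/70 = 1

Summary (fraction, with percent):

explained: PC1 0.6714 (67.14%), PC2 0.3 (30%), PC3 0.0286 (2.86%);  cumulative: 0.6714, 0.9714, 1


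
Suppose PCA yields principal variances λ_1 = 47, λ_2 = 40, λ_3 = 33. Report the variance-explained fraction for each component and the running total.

Step 1 — total variance = trace(Sigma) = Σ λ_i = 47 + 40 + 33 = 120.

Step 2 — fraction explained by component i = λ_i / Σ λ:
  PC1: 47/120 = 0.3917
  PC2: 40/120 = 0.3333
  PC3: 33/120 = 0.275

Step 3 — cumulative fraction after k components = (λ_1 + ... + λ_k) / Σ λ:
  k = 1: 47/120 = 0.3917
  k = 2: (47 + 40)/120 = 87/120 = 0.725
  k = 3: (47 + 40 + 33)/120 = 120/120 = 1

Summary (fraction, with percent):

explained: PC1 0.3917 (39.17%), PC2 0.3333 (33.33%), PC3 0.275 (27.5%);  cumulative: 0.3917, 0.725, 1


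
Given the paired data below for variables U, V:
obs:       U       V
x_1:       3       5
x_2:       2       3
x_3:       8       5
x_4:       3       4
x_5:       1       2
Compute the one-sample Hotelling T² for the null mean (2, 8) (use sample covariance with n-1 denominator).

Step 1 — sample mean vector:
  mean(U) = (3 + 2 + 8 + 3 + 1) / 5 = 17/5 = 3.4
  mean(V) = (5 + 3 + 5 + 4 + 2) / 5 = 19/5 = 3.8
  x̄ = (3.4, 3.8),  deviation x̄ - mu_0 = (3.4, 3.8) - (2, 8) = (1.4, -4.2).

Step 2 — sample covariance matrix, S[i,j] = (1/(n-1)) · Σ_k (x_{k,i} - mean_i) · (x_{k,j} - mean_j), divisor n-1 = 4:
  S[U,U] = ((-0.4)·(-0.4) + (-1.4)·(-1.4) + (4.6)·(4.6) + (-0.4)·(-0.4) + (-2.4)·(-2.4)) / 4 = 29.2/4 = 7.3
  S[U,V] = ((-0.4)·(1.2) + (-1.4)·(-0.8) + (4.6)·(1.2) + (-0.4)·(0.2) + (-2.4)·(-1.8)) / 4 = 10.4/4 = 2.6
  S[V,V] = ((1.2)·(1.2) + (-0.8)·(-0.8) + (1.2)·(1.2) + (0.2)·(0.2) + (-1.8)·(-1.8)) / 4 = 6.8/4 = 1.7
  S = [[7.3, 2.6],
 [2.6, 1.7]].

Step 3 — invert S. det(S) = 7.3·1.7 - (2.6)² = 5.65.
  S^{-1} = (1/det) · [[d, -b], [-b, a]] = [[0.3009, -0.4602],
 [-0.4602, 1.292]].

Step 4 — quadratic form (x̄ - mu_0)^T · S^{-1} · (x̄ - mu_0):
  S^{-1} · (x̄ - mu_0) = (2.354, -6.0708),
  (x̄ - mu_0)^T · [...] = (1.4)·(2.354) + (-4.2)·(-6.0708) = 28.7929.

Step 5 — scale by n: T² = 5 · 28.7929 = 143.9646.

T² ≈ 143.9646


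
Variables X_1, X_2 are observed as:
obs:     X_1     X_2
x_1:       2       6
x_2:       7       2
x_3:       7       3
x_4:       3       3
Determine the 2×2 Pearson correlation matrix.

Step 1 — column means:
  mean(X_1) = (2 + 7 + 7 + 3) / 4 = 19/4 = 4.75
  mean(X_2) = (6 + 2 + 3 + 3) / 4 = 14/4 = 3.5

Step 2 — sample variances and covariances s[i,j] = (1/(n-1)) · Σ_k (x_{k,i} - mean_i) · (x_{k,j} - mean_j), with n-1 = 3:
  s[X_1,X_1] = ((-2.75)·(-2.75) + (2.25)·(2.25) + (2.25)·(2.25) + (-1.75)·(-1.75)) / 3 = 20.75/3 = 6.9167
  s[X_1,X_2] = ((-2.75)·(2.5) + (2.25)·(-1.5) + (2.25)·(-0.5) + (-1.75)·(-0.5)) / 3 = -10.5/3 = -3.5
  s[X_2,X_2] = ((2.5)·(2.5) + (-1.5)·(-1.5) + (-0.5)·(-0.5) + (-0.5)·(-0.5)) / 3 = 9/3 = 3
  Sample standard deviations s_i = √(s[i,i]):
  s(X_1) = √(6.9167) = 2.63
  s(X_2) = √(3) = 1.7321

Step 3 — r_{ij} = s_{ij} / (s_i · s_j):
  r[X_1,X_1] = 1 (diagonal).
  r[X_1,X_2] = -3.5 / (2.63 · 1.7321) = -3.5 / 4.5552 = -0.7683
  r[X_2,X_2] = 1 (diagonal).

R is symmetric with unit diagonal. Assembling:

R = [[1, -0.7683],
 [-0.7683, 1]]


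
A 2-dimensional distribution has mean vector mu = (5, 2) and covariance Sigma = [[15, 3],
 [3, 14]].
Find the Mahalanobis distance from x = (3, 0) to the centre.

Step 1 — centre the observation: (x - mu) = (-2, -2).

Step 2 — invert Sigma. det(Sigma) = 15·14 - (3)² = 201.
  Sigma^{-1} = (1/det) · [[d, -b], [-b, a]] = [[0.0697, -0.0149],
 [-0.0149, 0.0746]].

Step 3 — form the quadratic (x - mu)^T · Sigma^{-1} · (x - mu):
  Sigma^{-1} · (x - mu) = (-0.1095, -0.1194).
  (x - mu)^T · [Sigma^{-1} · (x - mu)] = (-2)·(-0.1095) + (-2)·(-0.1194) = 0.4577.

Step 4 — take square root: d = √(0.4577) ≈ 0.6765.

d(x, mu) = √(0.4577) ≈ 0.6765


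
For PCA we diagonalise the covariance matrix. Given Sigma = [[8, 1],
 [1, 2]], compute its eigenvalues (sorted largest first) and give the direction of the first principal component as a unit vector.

Step 1 — characteristic polynomial of 2×2 Sigma:
  det(Sigma - λI) = λ² - trace · λ + det = 0.
  trace = 8 + 2 = 10, det = 8·2 - (1)² = 15.
Step 2 — discriminant:
  Δ = trace² - 4·det = 100 - 60 = 40.
Step 3 — eigenvalues:
  λ = (trace ± √Δ)/2 = (10 ± 6.3246)/2,
  λ_1 = 8.1623,  λ_2 = 1.8377.

Step 4 — unit eigenvector for λ_1: solve (Sigma - λ_1 I)v = 0. First row:
  (8 - 8.1623)·v_x + (1)·v_y = 0, i.e. (-0.1623)·v_x + (1)·v_y = 0,
  so v ∝ (b, λ_1 - a) = (1, 0.1623) = u.
  ||u|| = √((1)² + (0.1623)²) = √(1.0263) ≈ 1.0131,
  v_1 = u/||u|| ≈ (0.9871, 0.1602) (||v_1|| = 1).

λ_1 = 8.1623,  λ_2 = 1.8377;  v_1 ≈ (0.9871, 0.1602)


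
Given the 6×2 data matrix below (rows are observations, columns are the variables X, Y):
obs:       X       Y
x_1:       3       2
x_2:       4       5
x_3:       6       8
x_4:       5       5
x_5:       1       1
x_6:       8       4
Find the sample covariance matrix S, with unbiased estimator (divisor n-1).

Step 1 — column means:
  mean(X) = (3 + 4 + 6 + 5 + 1 + 8) / 6 = 27/6 = 4.5
  mean(Y) = (2 + 5 + 8 + 5 + 1 + 4) / 6 = 25/6 = 4.1667

Step 2 — sample covariance S[i,j] = (1/(n-1)) · Σ_k (x_{k,i} - mean_i) · (x_{k,j} - mean_j), with n-1 = 5.
  S[X,X] = ((-1.5)·(-1.5) + (-0.5)·(-0.5) + (1.5)·(1.5) + (0.5)·(0.5) + (-3.5)·(-3.5) + (3.5)·(3.5)) / 5 = 29.5/5 = 5.9
  S[X,Y] = ((-1.5)·(-2.1667) + (-0.5)·(0.8333) + (1.5)·(3.8333) + (0.5)·(0.8333) + (-3.5)·(-3.1667) + (3.5)·(-0.1667)) / 5 = 19.5/5 = 3.9
  S[Y,Y] = ((-2.1667)·(-2.1667) + (0.8333)·(0.8333) + (3.8333)·(3.8333) + (0.8333)·(0.8333) + (-3.1667)·(-3.1667) + (-0.1667)·(-0.1667)) / 5 = 30.8333/5 = 6.1667

S is symmetric (S[j,i] = S[i,j]). Assembling:

S = [[5.9, 3.9],
 [3.9, 6.1667]]


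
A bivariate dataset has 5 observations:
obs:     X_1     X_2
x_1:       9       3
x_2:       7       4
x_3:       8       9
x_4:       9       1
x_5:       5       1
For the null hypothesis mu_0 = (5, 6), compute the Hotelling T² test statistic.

Step 1 — sample mean vector:
  mean(X_1) = (9 + 7 + 8 + 9 + 5) / 5 = 38/5 = 7.6
  mean(X_2) = (3 + 4 + 9 + 1 + 1) / 5 = 18/5 = 3.6
  x̄ = (7.6, 3.6),  deviation x̄ - mu_0 = (7.6, 3.6) - (5, 6) = (2.6, -2.4).

Step 2 — sample covariance matrix, S[i,j] = (1/(n-1)) · Σ_k (x_{k,i} - mean_i) · (x_{k,j} - mean_j), divisor n-1 = 4:
  S[X_1,X_1] = ((1.4)·(1.4) + (-0.6)·(-0.6) + (0.4)·(0.4) + (1.4)·(1.4) + (-2.6)·(-2.6)) / 4 = 11.2/4 = 2.8
  S[X_1,X_2] = ((1.4)·(-0.6) + (-0.6)·(0.4) + (0.4)·(5.4) + (1.4)·(-2.6) + (-2.6)·(-2.6)) / 4 = 4.2/4 = 1.05
  S[X_2,X_2] = ((-0.6)·(-0.6) + (0.4)·(0.4) + (5.4)·(5.4) + (-2.6)·(-2.6) + (-2.6)·(-2.6)) / 4 = 43.2/4 = 10.8
  S = [[2.8, 1.05],
 [1.05, 10.8]].

Step 3 — invert S. det(S) = 2.8·10.8 - (1.05)² = 29.1375.
  S^{-1} = (1/det) · [[d, -b], [-b, a]] = [[0.3707, -0.036],
 [-0.036, 0.0961]].

Step 4 — quadratic form (x̄ - mu_0)^T · S^{-1} · (x̄ - mu_0):
  S^{-1} · (x̄ - mu_0) = (1.0502, -0.3243),
  (x̄ - mu_0)^T · [...] = (2.6)·(1.0502) + (-2.4)·(-0.3243) = 3.5089.

Step 5 — scale by n: T² = 5 · 3.5089 = 17.5444.

T² ≈ 17.5444


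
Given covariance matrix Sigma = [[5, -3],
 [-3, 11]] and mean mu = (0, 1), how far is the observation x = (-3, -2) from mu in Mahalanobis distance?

Step 1 — centre the observation: (x - mu) = (-3, -3).

Step 2 — invert Sigma. det(Sigma) = 5·11 - (-3)² = 46.
  Sigma^{-1} = (1/det) · [[d, -b], [-b, a]] = [[0.2391, 0.0652],
 [0.0652, 0.1087]].

Step 3 — form the quadratic (x - mu)^T · Sigma^{-1} · (x - mu):
  Sigma^{-1} · (x - mu) = (-0.913, -0.5217).
  (x - mu)^T · [Sigma^{-1} · (x - mu)] = (-3)·(-0.913) + (-3)·(-0.5217) = 4.3043.

Step 4 — take square root: d = √(4.3043) ≈ 2.0747.

d(x, mu) = √(4.3043) ≈ 2.0747


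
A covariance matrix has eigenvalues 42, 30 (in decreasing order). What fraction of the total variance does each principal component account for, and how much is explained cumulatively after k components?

Step 1 — total variance = trace(Sigma) = Σ λ_i = 42 + 30 = 72.

Step 2 — fraction explained by component i = λ_i / Σ λ:
  PC1: 42/72 = 0.5833
  PC2: 30/72 = 0.4167

Step 3 — cumulative fraction after k components = (λ_1 + ... + λ_k) / Σ λ:
  k = 1: 42/72 = 0.5833
  k = 2: (42 + 30)/72 = 72/72 = 1

Summary (fraction, with percent):

explained: PC1 0.5833 (58.33%), PC2 0.4167 (41.67%);  cumulative: 0.5833, 1


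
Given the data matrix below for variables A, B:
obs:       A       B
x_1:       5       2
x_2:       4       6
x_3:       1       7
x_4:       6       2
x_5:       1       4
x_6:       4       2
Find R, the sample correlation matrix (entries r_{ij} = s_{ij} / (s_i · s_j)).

Step 1 — column means:
  mean(A) = (5 + 4 + 1 + 6 + 1 + 4) / 6 = 21/6 = 3.5
  mean(B) = (2 + 6 + 7 + 2 + 4 + 2) / 6 = 23/6 = 3.8333

Step 2 — sample variances and covariances s[i,j] = (1/(n-1)) · Σ_k (x_{k,i} - mean_i) · (x_{k,j} - mean_j), with n-1 = 5:
  s[A,A] = ((1.5)·(1.5) + (0.5)·(0.5) + (-2.5)·(-2.5) + (2.5)·(2.5) + (-2.5)·(-2.5) + (0.5)·(0.5)) / 5 = 21.5/5 = 4.3
  s[A,B] = ((1.5)·(-1.8333) + (0.5)·(2.1667) + (-2.5)·(3.1667) + (2.5)·(-1.8333) + (-2.5)·(0.1667) + (0.5)·(-1.8333)) / 5 = -15.5/5 = -3.1
  s[B,B] = ((-1.8333)·(-1.8333) + (2.1667)·(2.1667) + (3.1667)·(3.1667) + (-1.8333)·(-1.8333) + (0.1667)·(0.1667) + (-1.8333)·(-1.8333)) / 5 = 24.8333/5 = 4.9667
  Sample standard deviations s_i = √(s[i,i]):
  s(A) = √(4.3) = 2.0736
  s(B) = √(4.9667) = 2.2286

Step 3 — r_{ij} = s_{ij} / (s_i · s_j):
  r[A,A] = 1 (diagonal).
  r[A,B] = -3.1 / (2.0736 · 2.2286) = -3.1 / 4.6213 = -0.6708
  r[B,B] = 1 (diagonal).

R is symmetric with unit diagonal. Assembling:

R = [[1, -0.6708],
 [-0.6708, 1]]


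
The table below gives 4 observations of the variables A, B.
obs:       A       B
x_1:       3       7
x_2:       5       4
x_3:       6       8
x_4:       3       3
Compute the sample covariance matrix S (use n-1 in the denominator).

Step 1 — column means:
  mean(A) = (3 + 5 + 6 + 3) / 4 = 17/4 = 4.25
  mean(B) = (7 + 4 + 8 + 3) / 4 = 22/4 = 5.5

Step 2 — sample covariance S[i,j] = (1/(n-1)) · Σ_k (x_{k,i} - mean_i) · (x_{k,j} - mean_j), with n-1 = 3.
  S[A,A] = ((-1.25)·(-1.25) + (0.75)·(0.75) + (1.75)·(1.75) + (-1.25)·(-1.25)) / 3 = 6.75/3 = 2.25
  S[A,B] = ((-1.25)·(1.5) + (0.75)·(-1.5) + (1.75)·(2.5) + (-1.25)·(-2.5)) / 3 = 4.5/3 = 1.5
  S[B,B] = ((1.5)·(1.5) + (-1.5)·(-1.5) + (2.5)·(2.5) + (-2.5)·(-2.5)) / 3 = 17/3 = 5.6667

S is symmetric (S[j,i] = S[i,j]). Assembling:

S = [[2.25, 1.5],
 [1.5, 5.6667]]


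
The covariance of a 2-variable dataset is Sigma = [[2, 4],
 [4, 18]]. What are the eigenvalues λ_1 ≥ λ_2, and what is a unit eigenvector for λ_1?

Step 1 — characteristic polynomial of 2×2 Sigma:
  det(Sigma - λI) = λ² - trace · λ + det = 0.
  trace = 2 + 18 = 20, det = 2·18 - (4)² = 20.
Step 2 — discriminant:
  Δ = trace² - 4·det = 400 - 80 = 320.
Step 3 — eigenvalues:
  λ = (trace ± √Δ)/2 = (20 ± 17.8885)/2,
  λ_1 = 18.9443,  λ_2 = 1.0557.

Step 4 — unit eigenvector for λ_1: solve (Sigma - λ_1 I)v = 0. First row:
  (2 - 18.9443)·v_x + (4)·v_y = 0, i.e. (-16.9443)·v_x + (4)·v_y = 0,
  so v ∝ (b, λ_1 - a) = (4, 16.9443) = u.
  ||u|| = √((4)² + (16.9443)²) = √(303.1084) ≈ 17.41,
  v_1 = u/||u|| ≈ (0.2298, 0.9732) (||v_1|| = 1).

λ_1 = 18.9443,  λ_2 = 1.0557;  v_1 ≈ (0.2298, 0.9732)


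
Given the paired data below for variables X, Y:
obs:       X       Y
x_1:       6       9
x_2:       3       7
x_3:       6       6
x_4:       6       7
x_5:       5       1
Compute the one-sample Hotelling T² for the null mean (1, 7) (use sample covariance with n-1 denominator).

Step 1 — sample mean vector:
  mean(X) = (6 + 3 + 6 + 6 + 5) / 5 = 26/5 = 5.2
  mean(Y) = (9 + 7 + 6 + 7 + 1) / 5 = 30/5 = 6
  x̄ = (5.2, 6),  deviation x̄ - mu_0 = (5.2, 6) - (1, 7) = (4.2, -1).

Step 2 — sample covariance matrix, S[i,j] = (1/(n-1)) · Σ_k (x_{k,i} - mean_i) · (x_{k,j} - mean_j), divisor n-1 = 4:
  S[X,X] = ((0.8)·(0.8) + (-2.2)·(-2.2) + (0.8)·(0.8) + (0.8)·(0.8) + (-0.2)·(-0.2)) / 4 = 6.8/4 = 1.7
  S[X,Y] = ((0.8)·(3) + (-2.2)·(1) + (0.8)·(0) + (0.8)·(1) + (-0.2)·(-5)) / 4 = 2/4 = 0.5
  S[Y,Y] = ((3)·(3) + (1)·(1) + (0)·(0) + (1)·(1) + (-5)·(-5)) / 4 = 36/4 = 9
  S = [[1.7, 0.5],
 [0.5, 9]].

Step 3 — invert S. det(S) = 1.7·9 - (0.5)² = 15.05.
  S^{-1} = (1/det) · [[d, -b], [-b, a]] = [[0.598, -0.0332],
 [-0.0332, 0.113]].

Step 4 — quadratic form (x̄ - mu_0)^T · S^{-1} · (x̄ - mu_0):
  S^{-1} · (x̄ - mu_0) = (2.5449, -0.2525),
  (x̄ - mu_0)^T · [...] = (4.2)·(2.5449) + (-1)·(-0.2525) = 10.9409.

Step 5 — scale by n: T² = 5 · 10.9409 = 54.7043.

T² ≈ 54.7043


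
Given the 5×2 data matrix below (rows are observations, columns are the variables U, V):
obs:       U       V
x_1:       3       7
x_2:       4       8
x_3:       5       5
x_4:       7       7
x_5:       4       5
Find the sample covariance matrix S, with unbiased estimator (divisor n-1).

Step 1 — column means:
  mean(U) = (3 + 4 + 5 + 7 + 4) / 5 = 23/5 = 4.6
  mean(V) = (7 + 8 + 5 + 7 + 5) / 5 = 32/5 = 6.4

Step 2 — sample covariance S[i,j] = (1/(n-1)) · Σ_k (x_{k,i} - mean_i) · (x_{k,j} - mean_j), with n-1 = 4.
  S[U,U] = ((-1.6)·(-1.6) + (-0.6)·(-0.6) + (0.4)·(0.4) + (2.4)·(2.4) + (-0.6)·(-0.6)) / 4 = 9.2/4 = 2.3
  S[U,V] = ((-1.6)·(0.6) + (-0.6)·(1.6) + (0.4)·(-1.4) + (2.4)·(0.6) + (-0.6)·(-1.4)) / 4 = -0.2/4 = -0.05
  S[V,V] = ((0.6)·(0.6) + (1.6)·(1.6) + (-1.4)·(-1.4) + (0.6)·(0.6) + (-1.4)·(-1.4)) / 4 = 7.2/4 = 1.8

S is symmetric (S[j,i] = S[i,j]). Assembling:

S = [[2.3, -0.05],
 [-0.05, 1.8]]


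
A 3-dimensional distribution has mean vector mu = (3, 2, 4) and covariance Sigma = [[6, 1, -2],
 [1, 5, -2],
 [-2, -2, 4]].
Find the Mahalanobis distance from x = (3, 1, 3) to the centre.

Step 1 — centre the observation: (x - mu) = (0, -1, -1).

Step 2 — invert Sigma (cofactor / det for 3×3, or solve directly):
  Sigma^{-1} = [[0.2, 0, 0.1],
 [0, 0.25, 0.125],
 [0.1, 0.125, 0.3625]].

Step 3 — form the quadratic (x - mu)^T · Sigma^{-1} · (x - mu):
  Sigma^{-1} · (x - mu) = (-0.1, -0.375, -0.4875).
  (x - mu)^T · [Sigma^{-1} · (x - mu)] = (0)·(-0.1) + (-1)·(-0.375) + (-1)·(-0.4875) = 0.8625.

Step 4 — take square root: d = √(0.8625) ≈ 0.9287.

d(x, mu) = √(0.8625) ≈ 0.9287


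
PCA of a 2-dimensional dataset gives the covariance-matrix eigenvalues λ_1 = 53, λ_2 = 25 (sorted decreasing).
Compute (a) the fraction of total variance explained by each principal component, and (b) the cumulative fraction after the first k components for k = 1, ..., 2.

Step 1 — total variance = trace(Sigma) = Σ λ_i = 53 + 25 = 78.

Step 2 — fraction explained by component i = λ_i / Σ λ:
  PC1: 53/78 = 0.6795
  PC2: 25/78 = 0.3205

Step 3 — cumulative fraction after k components = (λ_1 + ... + λ_k) / Σ λ:
  k = 1: 53/78 = 0.6795
  k = 2: (53 + 25)/78 = 78/78 = 1

Summary (fraction, with percent):

explained: PC1 0.6795 (67.95%), PC2 0.3205 (32.05%);  cumulative: 0.6795, 1


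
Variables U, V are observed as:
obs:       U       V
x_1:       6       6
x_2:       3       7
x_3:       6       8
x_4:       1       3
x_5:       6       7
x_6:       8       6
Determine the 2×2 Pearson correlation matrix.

Step 1 — column means:
  mean(U) = (6 + 3 + 6 + 1 + 6 + 8) / 6 = 30/6 = 5
  mean(V) = (6 + 7 + 8 + 3 + 7 + 6) / 6 = 37/6 = 6.1667

Step 2 — sample variances and covariances s[i,j] = (1/(n-1)) · Σ_k (x_{k,i} - mean_i) · (x_{k,j} - mean_j), with n-1 = 5:
  s[U,U] = ((1)·(1) + (-2)·(-2) + (1)·(1) + (-4)·(-4) + (1)·(1) + (3)·(3)) / 5 = 32/5 = 6.4
  s[U,V] = ((1)·(-0.1667) + (-2)·(0.8333) + (1)·(1.8333) + (-4)·(-3.1667) + (1)·(0.8333) + (3)·(-0.1667)) / 5 = 13/5 = 2.6
  s[V,V] = ((-0.1667)·(-0.1667) + (0.8333)·(0.8333) + (1.8333)·(1.8333) + (-3.1667)·(-3.1667) + (0.8333)·(0.8333) + (-0.1667)·(-0.1667)) / 5 = 14.8333/5 = 2.9667
  Sample standard deviations s_i = √(s[i,i]):
  s(U) = √(6.4) = 2.5298
  s(V) = √(2.9667) = 1.7224

Step 3 — r_{ij} = s_{ij} / (s_i · s_j):
  r[U,U] = 1 (diagonal).
  r[U,V] = 2.6 / (2.5298 · 1.7224) = 2.6 / 4.3574 = 0.5967
  r[V,V] = 1 (diagonal).

R is symmetric with unit diagonal. Assembling:

R = [[1, 0.5967],
 [0.5967, 1]]


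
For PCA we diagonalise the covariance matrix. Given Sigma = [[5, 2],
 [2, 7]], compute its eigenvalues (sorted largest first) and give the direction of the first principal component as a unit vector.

Step 1 — characteristic polynomial of 2×2 Sigma:
  det(Sigma - λI) = λ² - trace · λ + det = 0.
  trace = 5 + 7 = 12, det = 5·7 - (2)² = 31.
Step 2 — discriminant:
  Δ = trace² - 4·det = 144 - 124 = 20.
Step 3 — eigenvalues:
  λ = (trace ± √Δ)/2 = (12 ± 4.4721)/2,
  λ_1 = 8.2361,  λ_2 = 3.7639.

Step 4 — unit eigenvector for λ_1: solve (Sigma - λ_1 I)v = 0. First row:
  (5 - 8.2361)·v_x + (2)·v_y = 0, i.e. (-3.2361)·v_x + (2)·v_y = 0,
  so v ∝ (b, λ_1 - a) = (2, 3.2361) = u.
  ||u|| = √((2)² + (3.2361)²) = √(14.4721) ≈ 3.8042,
  v_1 = u/||u|| ≈ (0.5257, 0.8507) (||v_1|| = 1).

λ_1 = 8.2361,  λ_2 = 3.7639;  v_1 ≈ (0.5257, 0.8507)


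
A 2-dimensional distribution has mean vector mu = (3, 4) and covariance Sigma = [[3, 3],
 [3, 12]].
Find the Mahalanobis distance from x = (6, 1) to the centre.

Step 1 — centre the observation: (x - mu) = (3, -3).

Step 2 — invert Sigma. det(Sigma) = 3·12 - (3)² = 27.
  Sigma^{-1} = (1/det) · [[d, -b], [-b, a]] = [[0.4444, -0.1111],
 [-0.1111, 0.1111]].

Step 3 — form the quadratic (x - mu)^T · Sigma^{-1} · (x - mu):
  Sigma^{-1} · (x - mu) = (1.6667, -0.6667).
  (x - mu)^T · [Sigma^{-1} · (x - mu)] = (3)·(1.6667) + (-3)·(-0.6667) = 7.

Step 4 — take square root: d = √(7) ≈ 2.6458.

d(x, mu) = √(7) ≈ 2.6458


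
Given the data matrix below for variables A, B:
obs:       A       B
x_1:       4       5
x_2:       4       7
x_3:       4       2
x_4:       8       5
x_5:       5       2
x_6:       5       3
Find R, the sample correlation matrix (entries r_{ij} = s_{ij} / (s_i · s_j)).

Step 1 — column means:
  mean(A) = (4 + 4 + 4 + 8 + 5 + 5) / 6 = 30/6 = 5
  mean(B) = (5 + 7 + 2 + 5 + 2 + 3) / 6 = 24/6 = 4

Step 2 — sample variances and covariances s[i,j] = (1/(n-1)) · Σ_k (x_{k,i} - mean_i) · (x_{k,j} - mean_j), with n-1 = 5:
  s[A,A] = ((-1)·(-1) + (-1)·(-1) + (-1)·(-1) + (3)·(3) + (0)·(0) + (0)·(0)) / 5 = 12/5 = 2.4
  s[A,B] = ((-1)·(1) + (-1)·(3) + (-1)·(-2) + (3)·(1) + (0)·(-2) + (0)·(-1)) / 5 = 1/5 = 0.2
  s[B,B] = ((1)·(1) + (3)·(3) + (-2)·(-2) + (1)·(1) + (-2)·(-2) + (-1)·(-1)) / 5 = 20/5 = 4
  Sample standard deviations s_i = √(s[i,i]):
  s(A) = √(2.4) = 1.5492
  s(B) = √(4) = 2

Step 3 — r_{ij} = s_{ij} / (s_i · s_j):
  r[A,A] = 1 (diagonal).
  r[A,B] = 0.2 / (1.5492 · 2) = 0.2 / 3.0984 = 0.0645
  r[B,B] = 1 (diagonal).

R is symmetric with unit diagonal. Assembling:

R = [[1, 0.0645],
 [0.0645, 1]]


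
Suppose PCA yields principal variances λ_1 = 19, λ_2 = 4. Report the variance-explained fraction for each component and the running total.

Step 1 — total variance = trace(Sigma) = Σ λ_i = 19 + 4 = 23.

Step 2 — fraction explained by component i = λ_i / Σ λ:
  PC1: 19/23 = 0.8261
  PC2: 4/23 = 0.1739

Step 3 — cumulative fraction after k components = (λ_1 + ... + λ_k) / Σ λ:
  k = 1: 19/23 = 0.8261
  k = 2: (19 + 4)/23 = 23/23 = 1

Summary (fraction, with percent):

explained: PC1 0.8261 (82.61%), PC2 0.1739 (17.39%);  cumulative: 0.8261, 1


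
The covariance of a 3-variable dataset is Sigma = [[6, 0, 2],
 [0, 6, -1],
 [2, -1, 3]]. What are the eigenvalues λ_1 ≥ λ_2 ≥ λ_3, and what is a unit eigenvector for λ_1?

Step 1 — characteristic polynomial p(λ) = det(λI - Sigma) = λ³ - tr·λ² + c_1·λ - det, where tr = trace, c_1 = sum of the principal 2×2 minors, det = det(Sigma):
  tr = 6 + 6 + 3 = 15,
  c_1 = (6·6 - (0)²) + (6·3 - (2)²) + (6·3 - (-1)²) = 36 + 14 + 17 = 67,
  det = 6·(6·3 - (-1)²) - (0)·((0)·3 - (-1)·(2)) + (2)·((0)·(-1) - 6·(2)) = 6·(17) - (0)·(2) + (2)·(-12) = 78.
  So p(λ) = λ³ - 15λ² + 67λ - 78.
Step 2 — look for an integer root (rational root theorem: any rational root is an integer divisor of 78). Testing λ = 6:
  p(6) = 216 - 540 + 402 - 78 = 0  ✓
  Dividing out (λ - 6): p(λ) = (λ - 6)(λ² - 9λ + 13).
Step 3 — remaining eigenvalues from the quadratic λ² - 9λ + 13 = 0:
  Δ = 9² - 4·13 = 81 - 52 = 29,  λ = (9 ± √29)/2 = (9 ± 5.3852)/2 ≈ 7.1926 or 1.8074.
  Sorted: λ_1 = 7.1926,  λ_2 = 6,  λ_3 = 1.8074  (check: sum = 15 = tr ✓).

Step 4 — unit eigenvector for λ_1 ≈ 7.1926: v spans the null space of (Sigma - λ_1 I), whose rows are
  r_1 = (-1.1926, 0, 2),  r_2 = (0, -1.1926, -1),  r_3 = (2, -1, -4.1926).
  v is orthogonal to every row, so take v ∝ r_1 × r_2 = ((0)·(-1) - (2)·(-1.1926), (2)·(0) - (-1.1926)·(-1), (-1.1926)·(-1.1926) - (0)·(0)) ≈ (2.3852, -1.1926, 1.4223).
  Let u = (2.3852, -1.1926, 1.4223).
  ||u|| = √((2.3852)² + (-1.1926)² + (1.4223)²) = √(9.1341) ≈ 3.0223,  v_1 = u/||u|| ≈ (0.7892, -0.3946, 0.4706) (||v_1|| = 1).

λ_1 = 7.1926,  λ_2 = 6,  λ_3 = 1.8074;  v_1 ≈ (0.7892, -0.3946, 0.4706)


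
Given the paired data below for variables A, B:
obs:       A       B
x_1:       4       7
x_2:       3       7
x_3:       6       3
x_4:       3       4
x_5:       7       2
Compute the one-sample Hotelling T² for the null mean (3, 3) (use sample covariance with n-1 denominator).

Step 1 — sample mean vector:
  mean(A) = (4 + 3 + 6 + 3 + 7) / 5 = 23/5 = 4.6
  mean(B) = (7 + 7 + 3 + 4 + 2) / 5 = 23/5 = 4.6
  x̄ = (4.6, 4.6),  deviation x̄ - mu_0 = (4.6, 4.6) - (3, 3) = (1.6, 1.6).

Step 2 — sample covariance matrix, S[i,j] = (1/(n-1)) · Σ_k (x_{k,i} - mean_i) · (x_{k,j} - mean_j), divisor n-1 = 4:
  S[A,A] = ((-0.6)·(-0.6) + (-1.6)·(-1.6) + (1.4)·(1.4) + (-1.6)·(-1.6) + (2.4)·(2.4)) / 4 = 13.2/4 = 3.3
  S[A,B] = ((-0.6)·(2.4) + (-1.6)·(2.4) + (1.4)·(-1.6) + (-1.6)·(-0.6) + (2.4)·(-2.6)) / 4 = -12.8/4 = -3.2
  S[B,B] = ((2.4)·(2.4) + (2.4)·(2.4) + (-1.6)·(-1.6) + (-0.6)·(-0.6) + (-2.6)·(-2.6)) / 4 = 21.2/4 = 5.3
  S = [[3.3, -3.2],
 [-3.2, 5.3]].

Step 3 — invert S. det(S) = 3.3·5.3 - (-3.2)² = 7.25.
  S^{-1} = (1/det) · [[d, -b], [-b, a]] = [[0.731, 0.4414],
 [0.4414, 0.4552]].

Step 4 — quadratic form (x̄ - mu_0)^T · S^{-1} · (x̄ - mu_0):
  S^{-1} · (x̄ - mu_0) = (1.8759, 1.4345),
  (x̄ - mu_0)^T · [...] = (1.6)·(1.8759) + (1.6)·(1.4345) = 5.2966.

Step 5 — scale by n: T² = 5 · 5.2966 = 26.4828.

T² ≈ 26.4828
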